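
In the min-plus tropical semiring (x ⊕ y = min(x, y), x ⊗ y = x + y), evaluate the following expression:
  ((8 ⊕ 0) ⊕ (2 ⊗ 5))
((8 ⊕ 0) ⊕ (2 ⊗ 5)) = 0

Expand innermost to outermost. Recall ⊕ takes the minimum of its arguments and ⊗ takes their sum. Working out the expression ((8 ⊕ 0) ⊕ (2 ⊗ 5)) gives 0.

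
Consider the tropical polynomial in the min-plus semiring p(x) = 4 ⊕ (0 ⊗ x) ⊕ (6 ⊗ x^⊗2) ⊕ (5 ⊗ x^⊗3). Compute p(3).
p(3) = 3

A tropical monomial a ⊗ x^⊗i evaluates to a + i · x. Evaluating each term at x = 3:
  Term 0 contributes 4 + 0 · 3 = 4
  Term 1 contributes 0 + 1 · 3 = 3
  Term 2 contributes 6 + 2 · 3 = 12
  Term 3 contributes 5 + 3 · 3 = 14
p(3) = ⊕ of these = min[4, 3, 12, 14] = 3.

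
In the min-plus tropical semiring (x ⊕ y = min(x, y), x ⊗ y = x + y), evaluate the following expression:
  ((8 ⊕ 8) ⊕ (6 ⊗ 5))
((8 ⊕ 8) ⊕ (6 ⊗ 5)) = 8

Expand innermost to outermost. Recall ⊕ takes the minimum of its arguments and ⊗ takes their sum. Working out the expression ((8 ⊕ 8) ⊕ (6 ⊗ 5)) gives 8.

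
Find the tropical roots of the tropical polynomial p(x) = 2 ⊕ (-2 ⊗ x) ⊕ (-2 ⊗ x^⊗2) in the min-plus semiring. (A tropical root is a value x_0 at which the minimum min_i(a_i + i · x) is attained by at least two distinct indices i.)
Roots: {0, 4}

Each tropical root is a break point of the lower envelope of the lines y = a_i + i · x (there are 3 lines, with slopes 0, 1, ..., 2). Only the lines that attain the minimum somewhere contribute to roots; other lines are dominated. Here the surviving (envelope) indices are i = 2, i = 1, i = 0.
Intersections between consecutive envelope lines give the roots: for adjacent envelope indices i < j the intersection is x = (a_i − a_j) / (j − i). Reading off the sorted break points: {0, 4}.
Verification: at each break x_0, at least two indices attain the minimum of min_i(a_i + i · x_0).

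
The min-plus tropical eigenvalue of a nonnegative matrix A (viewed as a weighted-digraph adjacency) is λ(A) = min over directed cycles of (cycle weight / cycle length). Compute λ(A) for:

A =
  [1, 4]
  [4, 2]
λ(A) = 1

Enumerate directed cycles and compute their means (weight / length). Sample:
  cycle 0 → 0: weight = 1, length = 1, mean = 1/1 ≈ 1.000
  cycle 1 → 1: weight = 2, length = 1, mean = 2/1 ≈ 2.000
  cycle 0 → 1 → 0: weight = 8, length = 2, mean = 8/2 ≈ 4.000
  cycle 1 → 0 → 1: weight = 8, length = 2, mean = 8/2 ≈ 4.000
Minimum mean = 1.000, attained e.g. along the cycle 0 → 0 with weight 1 and length 1. So λ(A) = 1/1 = 1.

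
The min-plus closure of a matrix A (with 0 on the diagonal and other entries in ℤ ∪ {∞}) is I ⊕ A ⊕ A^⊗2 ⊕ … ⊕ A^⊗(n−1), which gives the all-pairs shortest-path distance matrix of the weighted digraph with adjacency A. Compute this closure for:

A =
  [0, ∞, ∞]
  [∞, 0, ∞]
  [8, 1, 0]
Closure =
  [0, ∞, ∞]
  [∞, 0, ∞]
  [8, 1, 0]

This is the Floyd-Warshall all-pairs shortest-path computation. For each intermediate vertex k = 0, 1, …, 2, update dist[i][j] ← min(dist[i][j], dist[i][k] + dist[k][j]). The final matrix gives, for each (i, j), the minimum total weight of any directed path from i to j (possibly empty when i = j).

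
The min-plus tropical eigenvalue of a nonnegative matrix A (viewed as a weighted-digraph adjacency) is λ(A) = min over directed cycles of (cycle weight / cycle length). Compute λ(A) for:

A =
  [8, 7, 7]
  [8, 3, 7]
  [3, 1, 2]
λ(A) = 2

Enumerate directed cycles and compute their means (weight / length). Sample:
  cycle 0 → 0: weight = 8, length = 1, mean = 8/1 ≈ 8.000
  cycle 1 → 1: weight = 3, length = 1, mean = 3/1 ≈ 3.000
  cycle 2 → 2: weight = 2, length = 1, mean = 2/1 ≈ 2.000
  cycle 0 → 1 → 0: weight = 15, length = 2, mean = 15/2 ≈ 7.500
  cycle 0 → 2 → 0: weight = 10, length = 2, mean = 10/2 ≈ 5.000
  cycle 1 → 0 → 1: weight = 15, length = 2, mean = 15/2 ≈ 7.500
Minimum mean = 2.000, attained e.g. along the cycle 2 → 2 with weight 2 and length 1. So λ(A) = 2/1 = 2.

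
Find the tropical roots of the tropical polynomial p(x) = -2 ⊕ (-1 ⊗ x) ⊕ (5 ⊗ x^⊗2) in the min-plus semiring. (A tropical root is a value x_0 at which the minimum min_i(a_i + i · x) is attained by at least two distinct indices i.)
Roots: {-6, -1}

Each tropical root is a break point of the lower envelope of the lines y = a_i + i · x (there are 3 lines, with slopes 0, 1, ..., 2). Only the lines that attain the minimum somewhere contribute to roots; other lines are dominated. Here the surviving (envelope) indices are i = 2, i = 1, i = 0.
Intersections between consecutive envelope lines give the roots: for adjacent envelope indices i < j the intersection is x = (a_i − a_j) / (j − i). Reading off the sorted break points: {-6, -1}.
Verification: at each break x_0, at least two indices attain the minimum of min_i(a_i + i · x_0).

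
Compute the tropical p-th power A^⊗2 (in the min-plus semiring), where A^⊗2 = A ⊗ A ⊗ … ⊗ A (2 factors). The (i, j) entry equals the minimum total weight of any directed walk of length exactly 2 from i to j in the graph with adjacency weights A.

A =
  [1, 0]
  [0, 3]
A^⊗2 =
  [0, 1]
  [1, 0]

Each entry (A^⊗2)_ij equals the minimum over all length-2 walks i = v_0 → v_1 → … → v_2 = j of Σ_t A[v_t][v_{t+1}]. For example, for (i, j) = (0, 1) we minimise over 2 possible intermediate vertex sequences; the minimum is 1, attained along the walk 0 → 0 → 1.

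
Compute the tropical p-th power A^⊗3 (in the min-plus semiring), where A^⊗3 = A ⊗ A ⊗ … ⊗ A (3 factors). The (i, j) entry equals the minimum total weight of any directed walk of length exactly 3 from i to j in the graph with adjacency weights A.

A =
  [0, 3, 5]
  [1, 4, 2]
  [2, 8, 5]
A^⊗3 =
  [0, 3, 5]
  [1, 4, 6]
  [2, 5, 7]

Each entry (A^⊗3)_ij equals the minimum over all length-3 walks i = v_0 → v_1 → … → v_3 = j of Σ_t A[v_t][v_{t+1}]. For example, for (i, j) = (0, 2) we minimise over 9 possible intermediate vertex sequences; the minimum is 5, attained along the walk 0 → 0 → 0 → 2.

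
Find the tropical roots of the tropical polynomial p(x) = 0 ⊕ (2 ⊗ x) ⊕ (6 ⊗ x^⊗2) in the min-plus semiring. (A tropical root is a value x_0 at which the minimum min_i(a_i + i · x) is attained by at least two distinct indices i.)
Roots: {-4, -2}

Each tropical root is a break point of the lower envelope of the lines y = a_i + i · x (there are 3 lines, with slopes 0, 1, ..., 2). Only the lines that attain the minimum somewhere contribute to roots; other lines are dominated. Here the surviving (envelope) indices are i = 2, i = 1, i = 0.
Intersections between consecutive envelope lines give the roots: for adjacent envelope indices i < j the intersection is x = (a_i − a_j) / (j − i). Reading off the sorted break points: {-4, -2}.
Verification: at each break x_0, at least two indices attain the minimum of min_i(a_i + i · x_0).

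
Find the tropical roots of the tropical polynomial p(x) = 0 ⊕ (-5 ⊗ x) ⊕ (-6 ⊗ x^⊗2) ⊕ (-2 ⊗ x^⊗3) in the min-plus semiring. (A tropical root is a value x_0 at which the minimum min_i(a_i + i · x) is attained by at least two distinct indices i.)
Roots: {-4, 1, 5}

Each tropical root is a break point of the lower envelope of the lines y = a_i + i · x (there are 4 lines, with slopes 0, 1, ..., 3). Only the lines that attain the minimum somewhere contribute to roots; other lines are dominated. Here the surviving (envelope) indices are i = 3, i = 2, i = 1, i = 0.
Intersections between consecutive envelope lines give the roots: for adjacent envelope indices i < j the intersection is x = (a_i − a_j) / (j − i). Reading off the sorted break points: {-4, 1, 5}.
Verification: at each break x_0, at least two indices attain the minimum of min_i(a_i + i · x_0).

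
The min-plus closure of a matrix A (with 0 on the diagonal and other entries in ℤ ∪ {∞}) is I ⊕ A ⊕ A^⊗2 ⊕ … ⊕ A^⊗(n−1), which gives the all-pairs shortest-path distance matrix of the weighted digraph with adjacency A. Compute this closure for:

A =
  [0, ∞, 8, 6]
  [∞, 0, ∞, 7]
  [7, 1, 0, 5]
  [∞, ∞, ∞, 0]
Closure =
  [0, 9, 8, 6]
  [∞, 0, ∞, 7]
  [7, 1, 0, 5]
  [∞, ∞, ∞, 0]

This is the Floyd-Warshall all-pairs shortest-path computation. For each intermediate vertex k = 0, 1, …, 3, update dist[i][j] ← min(dist[i][j], dist[i][k] + dist[k][j]). The final matrix gives, for each (i, j), the minimum total weight of any directed path from i to j (possibly empty when i = j).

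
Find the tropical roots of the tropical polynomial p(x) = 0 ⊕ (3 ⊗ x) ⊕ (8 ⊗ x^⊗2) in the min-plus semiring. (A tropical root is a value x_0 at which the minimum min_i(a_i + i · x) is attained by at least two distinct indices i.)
Roots: {-5, -3}

Each tropical root is a break point of the lower envelope of the lines y = a_i + i · x (there are 3 lines, with slopes 0, 1, ..., 2). Only the lines that attain the minimum somewhere contribute to roots; other lines are dominated. Here the surviving (envelope) indices are i = 2, i = 1, i = 0.
Intersections between consecutive envelope lines give the roots: for adjacent envelope indices i < j the intersection is x = (a_i − a_j) / (j − i). Reading off the sorted break points: {-5, -3}.
Verification: at each break x_0, at least two indices attain the minimum of min_i(a_i + i · x_0).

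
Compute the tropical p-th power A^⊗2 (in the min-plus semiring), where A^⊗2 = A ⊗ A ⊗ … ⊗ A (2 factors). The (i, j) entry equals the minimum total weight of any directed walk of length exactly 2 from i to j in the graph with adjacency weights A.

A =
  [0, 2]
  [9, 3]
A^⊗2 =
  [0, 2]
  [9, 6]

Each entry (A^⊗2)_ij equals the minimum over all length-2 walks i = v_0 → v_1 → … → v_2 = j of Σ_t A[v_t][v_{t+1}]. For example, for (i, j) = (0, 1) we minimise over 2 possible intermediate vertex sequences; the minimum is 2, attained along the walk 0 → 0 → 1.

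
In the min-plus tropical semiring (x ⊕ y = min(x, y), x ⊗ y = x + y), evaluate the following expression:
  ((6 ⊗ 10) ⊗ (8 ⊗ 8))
((6 ⊗ 10) ⊗ (8 ⊗ 8)) = 32

Expand innermost to outermost. Recall ⊕ takes the minimum of its arguments and ⊗ takes their sum. Working out the expression ((6 ⊗ 10) ⊗ (8 ⊗ 8)) gives 32.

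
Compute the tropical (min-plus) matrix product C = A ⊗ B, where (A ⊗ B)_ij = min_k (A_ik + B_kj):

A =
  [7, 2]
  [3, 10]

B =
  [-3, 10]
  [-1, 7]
A ⊗ B =
  [1, 9]
  [0, 13]

Apply the min-plus product entry-by-entry:
  C[0][0] = min over k of (A[0][0] + B[0][0] = 7 + -3 = 4, A[0][1] + B[1][0] = 2 + -1 = 1) = 1 (attained at k = 1)
  C[0][1] = min over k of (A[0][0] + B[0][1] = 7 + 10 = 17, A[0][1] + B[1][1] = 2 + 7 = 9) = 9 (attained at k = 1)
  C[1][0] = min over k of (A[1][0] + B[0][0] = 3 + -3 = 0, A[1][1] + B[1][0] = 10 + -1 = 9) = 0 (attained at k = 0)
  C[1][1] = min over k of (A[1][0] + B[0][1] = 3 + 10 = 13, A[1][1] + B[1][1] = 10 + 7 = 17) = 13 (attained at k = 0)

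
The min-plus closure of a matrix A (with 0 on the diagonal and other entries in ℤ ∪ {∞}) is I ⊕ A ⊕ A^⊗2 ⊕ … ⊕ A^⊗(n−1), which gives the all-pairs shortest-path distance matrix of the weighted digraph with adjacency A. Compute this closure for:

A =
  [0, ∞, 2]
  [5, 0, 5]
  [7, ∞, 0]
Closure =
  [0, ∞, 2]
  [5, 0, 5]
  [7, ∞, 0]

This is the Floyd-Warshall all-pairs shortest-path computation. For each intermediate vertex k = 0, 1, …, 2, update dist[i][j] ← min(dist[i][j], dist[i][k] + dist[k][j]). The final matrix gives, for each (i, j), the minimum total weight of any directed path from i to j (possibly empty when i = j).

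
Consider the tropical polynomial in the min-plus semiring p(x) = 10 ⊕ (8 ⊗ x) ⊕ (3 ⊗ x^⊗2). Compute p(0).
p(0) = 3

A tropical monomial a ⊗ x^⊗i evaluates to a + i · x. Evaluating each term at x = 0:
  Term 0 contributes 10 + 0 · 0 = 10
  Term 1 contributes 8 + 1 · 0 = 8
  Term 2 contributes 3 + 2 · 0 = 3
p(0) = ⊕ of these = min[10, 8, 3] = 3.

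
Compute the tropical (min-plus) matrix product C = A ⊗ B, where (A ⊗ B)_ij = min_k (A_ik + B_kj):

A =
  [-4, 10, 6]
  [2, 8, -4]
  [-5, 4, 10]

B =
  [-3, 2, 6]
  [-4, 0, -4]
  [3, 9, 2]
A ⊗ B =
  [-7, -2, 2]
  [-1, 4, -2]
  [-8, -3, 0]

Apply the min-plus product entry-by-entry:
  C[0][0] = min over k of (A[0][0] + B[0][0] = -4 + -3 = -7, A[0][1] + B[1][0] = 10 + -4 = 6, A[0][2] + B[2][0] = 6 + 3 = 9) = -7 (attained at k = 0)
  C[0][1] = min over k of (A[0][0] + B[0][1] = -4 + 2 = -2, A[0][1] + B[1][1] = 10 + 0 = 10, A[0][2] + B[2][1] = 6 + 9 = 15) = -2 (attained at k = 0)
  C[0][2] = min over k of (A[0][0] + B[0][2] = -4 + 6 = 2, A[0][1] + B[1][2] = 10 + -4 = 6, A[0][2] + B[2][2] = 6 + 2 = 8) = 2 (attained at k = 0)
  C[1][0] = min over k of (A[1][0] + B[0][0] = 2 + -3 = -1, A[1][1] + B[1][0] = 8 + -4 = 4, A[1][2] + B[2][0] = -4 + 3 = -1) = -1 (attained at k = 0)
  C[1][1] = min over k of (A[1][0] + B[0][1] = 2 + 2 = 4, A[1][1] + B[1][1] = 8 + 0 = 8, A[1][2] + B[2][1] = -4 + 9 = 5) = 4 (attained at k = 0)
  C[1][2] = min over k of (A[1][0] + B[0][2] = 2 + 6 = 8, A[1][1] + B[1][2] = 8 + -4 = 4, A[1][2] + B[2][2] = -4 + 2 = -2) = -2 (attained at k = 2)
  C[2][0] = min over k of (A[2][0] + B[0][0] = -5 + -3 = -8, A[2][1] + B[1][0] = 4 + -4 = 0, A[2][2] + B[2][0] = 10 + 3 = 13) = -8 (attained at k = 0)
  C[2][1] = min over k of (A[2][0] + B[0][1] = -5 + 2 = -3, A[2][1] + B[1][1] = 4 + 0 = 4, A[2][2] + B[2][1] = 10 + 9 = 19) = -3 (attained at k = 0)
  C[2][2] = min over k of (A[2][0] + B[0][2] = -5 + 6 = 1, A[2][1] + B[1][2] = 4 + -4 = 0, A[2][2] + B[2][2] = 10 + 2 = 12) = 0 (attained at k = 1)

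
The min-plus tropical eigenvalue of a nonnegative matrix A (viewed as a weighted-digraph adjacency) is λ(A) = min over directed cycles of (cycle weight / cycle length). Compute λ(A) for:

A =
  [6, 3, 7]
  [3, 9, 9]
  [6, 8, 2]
λ(A) = 2

Enumerate directed cycles and compute their means (weight / length). Sample:
  cycle 0 → 0: weight = 6, length = 1, mean = 6/1 ≈ 6.000
  cycle 1 → 1: weight = 9, length = 1, mean = 9/1 ≈ 9.000
  cycle 2 → 2: weight = 2, length = 1, mean = 2/1 ≈ 2.000
  cycle 0 → 1 → 0: weight = 6, length = 2, mean = 6/2 ≈ 3.000
  cycle 0 → 2 → 0: weight = 13, length = 2, mean = 13/2 ≈ 6.500
  cycle 1 → 0 → 1: weight = 6, length = 2, mean = 6/2 ≈ 3.000
Minimum mean = 2.000, attained e.g. along the cycle 2 → 2 with weight 2 and length 1. So λ(A) = 2/1 = 2.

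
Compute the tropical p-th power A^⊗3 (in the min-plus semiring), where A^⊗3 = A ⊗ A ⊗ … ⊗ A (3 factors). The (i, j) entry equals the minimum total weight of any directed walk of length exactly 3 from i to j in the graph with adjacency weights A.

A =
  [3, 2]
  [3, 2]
A^⊗3 =
  [7, 6]
  [7, 6]

Each entry (A^⊗3)_ij equals the minimum over all length-3 walks i = v_0 → v_1 → … → v_3 = j of Σ_t A[v_t][v_{t+1}]. For example, for (i, j) = (0, 1) we minimise over 4 possible intermediate vertex sequences; the minimum is 6, attained along the walk 0 → 1 → 1 → 1.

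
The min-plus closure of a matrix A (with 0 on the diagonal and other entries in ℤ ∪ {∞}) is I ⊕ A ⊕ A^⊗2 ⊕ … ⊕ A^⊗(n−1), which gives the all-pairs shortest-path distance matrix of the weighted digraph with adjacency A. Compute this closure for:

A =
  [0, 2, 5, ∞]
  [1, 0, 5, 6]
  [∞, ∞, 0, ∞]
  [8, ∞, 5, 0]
Closure =
  [0, 2, 5, 8]
  [1, 0, 5, 6]
  [∞, ∞, 0, ∞]
  [8, 10, 5, 0]

This is the Floyd-Warshall all-pairs shortest-path computation. For each intermediate vertex k = 0, 1, …, 3, update dist[i][j] ← min(dist[i][j], dist[i][k] + dist[k][j]). The final matrix gives, for each (i, j), the minimum total weight of any directed path from i to j (possibly empty when i = j).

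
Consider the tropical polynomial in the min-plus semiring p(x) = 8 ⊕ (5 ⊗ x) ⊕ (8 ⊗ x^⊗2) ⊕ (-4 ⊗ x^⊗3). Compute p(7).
p(7) = 8

A tropical monomial a ⊗ x^⊗i evaluates to a + i · x. Evaluating each term at x = 7:
  Term 0 contributes 8 + 0 · 7 = 8
  Term 1 contributes 5 + 1 · 7 = 12
  Term 2 contributes 8 + 2 · 7 = 22
  Term 3 contributes -4 + 3 · 7 = 17
p(7) = ⊕ of these = min[8, 12, 22, 17] = 8.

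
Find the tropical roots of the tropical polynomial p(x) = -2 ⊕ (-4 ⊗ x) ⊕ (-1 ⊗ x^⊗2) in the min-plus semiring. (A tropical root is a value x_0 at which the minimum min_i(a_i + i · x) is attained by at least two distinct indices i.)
Roots: {-3, 2}

Each tropical root is a break point of the lower envelope of the lines y = a_i + i · x (there are 3 lines, with slopes 0, 1, ..., 2). Only the lines that attain the minimum somewhere contribute to roots; other lines are dominated. Here the surviving (envelope) indices are i = 2, i = 1, i = 0.
Intersections between consecutive envelope lines give the roots: for adjacent envelope indices i < j the intersection is x = (a_i − a_j) / (j − i). Reading off the sorted break points: {-3, 2}.
Verification: at each break x_0, at least two indices attain the minimum of min_i(a_i + i · x_0).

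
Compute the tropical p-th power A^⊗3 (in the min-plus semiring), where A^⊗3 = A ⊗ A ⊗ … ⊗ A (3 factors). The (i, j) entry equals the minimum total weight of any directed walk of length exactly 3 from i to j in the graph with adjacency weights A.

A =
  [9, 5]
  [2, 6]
A^⊗3 =
  [13, 12]
  [9, 13]

Each entry (A^⊗3)_ij equals the minimum over all length-3 walks i = v_0 → v_1 → … → v_3 = j of Σ_t A[v_t][v_{t+1}]. For example, for (i, j) = (0, 1) we minimise over 4 possible intermediate vertex sequences; the minimum is 12, attained along the walk 0 → 1 → 0 → 1.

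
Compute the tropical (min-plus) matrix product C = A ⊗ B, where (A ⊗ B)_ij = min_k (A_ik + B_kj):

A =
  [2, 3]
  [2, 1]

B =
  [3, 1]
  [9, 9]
A ⊗ B =
  [5, 3]
  [5, 3]

Apply the min-plus product entry-by-entry:
  C[0][0] = min over k of (A[0][0] + B[0][0] = 2 + 3 = 5, A[0][1] + B[1][0] = 3 + 9 = 12) = 5 (attained at k = 0)
  C[0][1] = min over k of (A[0][0] + B[0][1] = 2 + 1 = 3, A[0][1] + B[1][1] = 3 + 9 = 12) = 3 (attained at k = 0)
  C[1][0] = min over k of (A[1][0] + B[0][0] = 2 + 3 = 5, A[1][1] + B[1][0] = 1 + 9 = 10) = 5 (attained at k = 0)
  C[1][1] = min over k of (A[1][0] + B[0][1] = 2 + 1 = 3, A[1][1] + B[1][1] = 1 + 9 = 10) = 3 (attained at k = 0)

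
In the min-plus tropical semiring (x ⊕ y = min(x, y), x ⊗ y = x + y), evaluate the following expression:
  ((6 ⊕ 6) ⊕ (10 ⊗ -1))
((6 ⊕ 6) ⊕ (10 ⊗ -1)) = 6

Expand innermost to outermost. Recall ⊕ takes the minimum of its arguments and ⊗ takes their sum. Working out the expression ((6 ⊕ 6) ⊕ (10 ⊗ -1)) gives 6.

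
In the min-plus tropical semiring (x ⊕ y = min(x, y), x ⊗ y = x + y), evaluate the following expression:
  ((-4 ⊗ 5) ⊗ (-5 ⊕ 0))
((-4 ⊗ 5) ⊗ (-5 ⊕ 0)) = -4

Expand innermost to outermost. Recall ⊕ takes the minimum of its arguments and ⊗ takes their sum. Working out the expression ((-4 ⊗ 5) ⊗ (-5 ⊕ 0)) gives -4.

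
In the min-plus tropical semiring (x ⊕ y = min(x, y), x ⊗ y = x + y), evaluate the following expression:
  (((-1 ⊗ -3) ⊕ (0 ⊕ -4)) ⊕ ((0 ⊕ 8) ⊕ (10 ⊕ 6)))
(((-1 ⊗ -3) ⊕ (0 ⊕ -4)) ⊕ ((0 ⊕ 8) ⊕ (10 ⊕ 6))) = -4

Expand innermost to outermost. Recall ⊕ takes the minimum of its arguments and ⊗ takes their sum. Working out the expression (((-1 ⊗ -3) ⊕ (0 ⊕ -4)) ⊕ ((0 ⊕ 8) ⊕ (10 ⊕ 6))) gives -4.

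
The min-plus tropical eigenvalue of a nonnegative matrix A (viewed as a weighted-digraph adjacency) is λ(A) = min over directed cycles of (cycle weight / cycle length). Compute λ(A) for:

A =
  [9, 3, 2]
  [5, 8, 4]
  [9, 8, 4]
λ(A) = 4

Enumerate directed cycles and compute their means (weight / length). Sample:
  cycle 0 → 0: weight = 9, length = 1, mean = 9/1 ≈ 9.000
  cycle 1 → 1: weight = 8, length = 1, mean = 8/1 ≈ 8.000
  cycle 2 → 2: weight = 4, length = 1, mean = 4/1 ≈ 4.000
  cycle 0 → 1 → 0: weight = 8, length = 2, mean = 8/2 ≈ 4.000
  cycle 0 → 2 → 0: weight = 11, length = 2, mean = 11/2 ≈ 5.500
  cycle 1 → 0 → 1: weight = 8, length = 2, mean = 8/2 ≈ 4.000
Minimum mean = 4.000, attained e.g. along the cycle 2 → 2 with weight 4 and length 1. So λ(A) = 4/1 = 4.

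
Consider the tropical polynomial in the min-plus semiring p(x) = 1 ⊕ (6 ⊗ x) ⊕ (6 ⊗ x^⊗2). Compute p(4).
p(4) = 1

A tropical monomial a ⊗ x^⊗i evaluates to a + i · x. Evaluating each term at x = 4:
  Term 0 contributes 1 + 0 · 4 = 1
  Term 1 contributes 6 + 1 · 4 = 10
  Term 2 contributes 6 + 2 · 4 = 14
p(4) = ⊕ of these = min[1, 10, 14] = 1.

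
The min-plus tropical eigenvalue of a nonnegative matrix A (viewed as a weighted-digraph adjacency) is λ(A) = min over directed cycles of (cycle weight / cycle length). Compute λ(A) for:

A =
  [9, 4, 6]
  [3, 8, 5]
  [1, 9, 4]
λ(A) = 10/3

Enumerate directed cycles and compute their means (weight / length). Sample:
  cycle 0 → 0: weight = 9, length = 1, mean = 9/1 ≈ 9.000
  cycle 1 → 1: weight = 8, length = 1, mean = 8/1 ≈ 8.000
  cycle 2 → 2: weight = 4, length = 1, mean = 4/1 ≈ 4.000
  cycle 0 → 1 → 0: weight = 7, length = 2, mean = 7/2 ≈ 3.500
  cycle 0 → 2 → 0: weight = 7, length = 2, mean = 7/2 ≈ 3.500
  cycle 1 → 0 → 1: weight = 7, length = 2, mean = 7/2 ≈ 3.500
Minimum mean = 3.333, attained e.g. along the cycle 0 → 1 → 2 → 0 with weight 10 and length 3. So λ(A) = 10/3 = 10/3.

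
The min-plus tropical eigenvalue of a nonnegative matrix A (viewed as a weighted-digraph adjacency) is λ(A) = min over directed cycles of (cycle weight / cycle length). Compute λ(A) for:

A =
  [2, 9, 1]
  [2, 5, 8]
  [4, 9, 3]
λ(A) = 2

Enumerate directed cycles and compute their means (weight / length). Sample:
  cycle 0 → 0: weight = 2, length = 1, mean = 2/1 ≈ 2.000
  cycle 1 → 1: weight = 5, length = 1, mean = 5/1 ≈ 5.000
  cycle 2 → 2: weight = 3, length = 1, mean = 3/1 ≈ 3.000
  cycle 0 → 1 → 0: weight = 11, length = 2, mean = 11/2 ≈ 5.500
  cycle 0 → 2 → 0: weight = 5, length = 2, mean = 5/2 ≈ 2.500
  cycle 1 → 0 → 1: weight = 11, length = 2, mean = 11/2 ≈ 5.500
Minimum mean = 2.000, attained e.g. along the cycle 0 → 0 with weight 2 and length 1. So λ(A) = 2/1 = 2.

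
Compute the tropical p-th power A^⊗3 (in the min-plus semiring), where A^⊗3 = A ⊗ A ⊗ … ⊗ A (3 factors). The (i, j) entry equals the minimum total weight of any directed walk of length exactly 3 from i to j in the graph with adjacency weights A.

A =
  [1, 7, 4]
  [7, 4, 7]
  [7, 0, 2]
A^⊗3 =
  [3, 5, 6]
  [9, 9, 11]
  [8, 4, 6]

Each entry (A^⊗3)_ij equals the minimum over all length-3 walks i = v_0 → v_1 → … → v_3 = j of Σ_t A[v_t][v_{t+1}]. For example, for (i, j) = (0, 2) we minimise over 9 possible intermediate vertex sequences; the minimum is 6, attained along the walk 0 → 0 → 0 → 2.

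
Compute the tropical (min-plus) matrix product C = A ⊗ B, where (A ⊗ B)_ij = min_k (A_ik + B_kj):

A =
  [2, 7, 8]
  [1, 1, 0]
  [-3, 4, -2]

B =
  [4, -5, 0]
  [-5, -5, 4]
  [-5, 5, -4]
A ⊗ B =
  [2, -3, 2]
  [-5, -4, -4]
  [-7, -8, -6]

Apply the min-plus product entry-by-entry:
  C[0][0] = min over k of (A[0][0] + B[0][0] = 2 + 4 = 6, A[0][1] + B[1][0] = 7 + -5 = 2, A[0][2] + B[2][0] = 8 + -5 = 3) = 2 (attained at k = 1)
  C[0][1] = min over k of (A[0][0] + B[0][1] = 2 + -5 = -3, A[0][1] + B[1][1] = 7 + -5 = 2, A[0][2] + B[2][1] = 8 + 5 = 13) = -3 (attained at k = 0)
  C[0][2] = min over k of (A[0][0] + B[0][2] = 2 + 0 = 2, A[0][1] + B[1][2] = 7 + 4 = 11, A[0][2] + B[2][2] = 8 + -4 = 4) = 2 (attained at k = 0)
  C[1][0] = min over k of (A[1][0] + B[0][0] = 1 + 4 = 5, A[1][1] + B[1][0] = 1 + -5 = -4, A[1][2] + B[2][0] = 0 + -5 = -5) = -5 (attained at k = 2)
  C[1][1] = min over k of (A[1][0] + B[0][1] = 1 + -5 = -4, A[1][1] + B[1][1] = 1 + -5 = -4, A[1][2] + B[2][1] = 0 + 5 = 5) = -4 (attained at k = 0)
  C[1][2] = min over k of (A[1][0] + B[0][2] = 1 + 0 = 1, A[1][1] + B[1][2] = 1 + 4 = 5, A[1][2] + B[2][2] = 0 + -4 = -4) = -4 (attained at k = 2)
  C[2][0] = min over k of (A[2][0] + B[0][0] = -3 + 4 = 1, A[2][1] + B[1][0] = 4 + -5 = -1, A[2][2] + B[2][0] = -2 + -5 = -7) = -7 (attained at k = 2)
  C[2][1] = min over k of (A[2][0] + B[0][1] = -3 + -5 = -8, A[2][1] + B[1][1] = 4 + -5 = -1, A[2][2] + B[2][1] = -2 + 5 = 3) = -8 (attained at k = 0)
  C[2][2] = min over k of (A[2][0] + B[0][2] = -3 + 0 = -3, A[2][1] + B[1][2] = 4 + 4 = 8, A[2][2] + B[2][2] = -2 + -4 = -6) = -6 (attained at k = 2)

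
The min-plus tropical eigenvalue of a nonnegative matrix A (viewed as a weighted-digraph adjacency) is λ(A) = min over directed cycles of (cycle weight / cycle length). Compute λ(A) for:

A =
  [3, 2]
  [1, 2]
λ(A) = 3/2

Enumerate directed cycles and compute their means (weight / length). Sample:
  cycle 0 → 0: weight = 3, length = 1, mean = 3/1 ≈ 3.000
  cycle 1 → 1: weight = 2, length = 1, mean = 2/1 ≈ 2.000
  cycle 0 → 1 → 0: weight = 3, length = 2, mean = 3/2 ≈ 1.500
  cycle 1 → 0 → 1: weight = 3, length = 2, mean = 3/2 ≈ 1.500
Minimum mean = 1.500, attained e.g. along the cycle 0 → 1 → 0 with weight 3 and length 2. So λ(A) = 3/2 = 3/2.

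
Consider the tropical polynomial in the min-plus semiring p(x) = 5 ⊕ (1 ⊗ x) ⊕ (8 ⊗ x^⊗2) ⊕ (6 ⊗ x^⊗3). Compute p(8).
p(8) = 5

A tropical monomial a ⊗ x^⊗i evaluates to a + i · x. Evaluating each term at x = 8:
  Term 0 contributes 5 + 0 · 8 = 5
  Term 1 contributes 1 + 1 · 8 = 9
  Term 2 contributes 8 + 2 · 8 = 24
  Term 3 contributes 6 + 3 · 8 = 30
p(8) = ⊕ of these = min[5, 9, 24, 30] = 5.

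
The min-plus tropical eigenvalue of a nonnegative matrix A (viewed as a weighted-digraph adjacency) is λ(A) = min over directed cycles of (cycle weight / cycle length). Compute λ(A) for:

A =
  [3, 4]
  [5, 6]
λ(A) = 3

Enumerate directed cycles and compute their means (weight / length). Sample:
  cycle 0 → 0: weight = 3, length = 1, mean = 3/1 ≈ 3.000
  cycle 1 → 1: weight = 6, length = 1, mean = 6/1 ≈ 6.000
  cycle 0 → 1 → 0: weight = 9, length = 2, mean = 9/2 ≈ 4.500
  cycle 1 → 0 → 1: weight = 9, length = 2, mean = 9/2 ≈ 4.500
Minimum mean = 3.000, attained e.g. along the cycle 0 → 0 with weight 3 and length 1. So λ(A) = 3/1 = 3.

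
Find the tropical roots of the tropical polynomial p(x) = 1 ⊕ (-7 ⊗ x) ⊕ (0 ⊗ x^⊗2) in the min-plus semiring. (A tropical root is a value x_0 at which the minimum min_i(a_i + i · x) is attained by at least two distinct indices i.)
Roots: {-7, 8}

Each tropical root is a break point of the lower envelope of the lines y = a_i + i · x (there are 3 lines, with slopes 0, 1, ..., 2). Only the lines that attain the minimum somewhere contribute to roots; other lines are dominated. Here the surviving (envelope) indices are i = 2, i = 1, i = 0.
Intersections between consecutive envelope lines give the roots: for adjacent envelope indices i < j the intersection is x = (a_i − a_j) / (j − i). Reading off the sorted break points: {-7, 8}.
Verification: at each break x_0, at least two indices attain the minimum of min_i(a_i + i · x_0).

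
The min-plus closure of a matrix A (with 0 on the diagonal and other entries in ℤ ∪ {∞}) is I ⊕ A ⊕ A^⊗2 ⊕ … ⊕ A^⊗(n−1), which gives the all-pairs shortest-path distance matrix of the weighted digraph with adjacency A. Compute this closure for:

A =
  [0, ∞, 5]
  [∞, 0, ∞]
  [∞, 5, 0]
Closure =
  [0, 10, 5]
  [∞, 0, ∞]
  [∞, 5, 0]

This is the Floyd-Warshall all-pairs shortest-path computation. For each intermediate vertex k = 0, 1, …, 2, update dist[i][j] ← min(dist[i][j], dist[i][k] + dist[k][j]). The final matrix gives, for each (i, j), the minimum total weight of any directed path from i to j (possibly empty when i = j).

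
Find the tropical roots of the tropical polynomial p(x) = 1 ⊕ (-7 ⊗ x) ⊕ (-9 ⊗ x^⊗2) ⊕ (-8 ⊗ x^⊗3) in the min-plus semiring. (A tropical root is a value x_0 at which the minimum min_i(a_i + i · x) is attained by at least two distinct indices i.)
Roots: {-1, 2, 8}

Each tropical root is a break point of the lower envelope of the lines y = a_i + i · x (there are 4 lines, with slopes 0, 1, ..., 3). Only the lines that attain the minimum somewhere contribute to roots; other lines are dominated. Here the surviving (envelope) indices are i = 3, i = 2, i = 1, i = 0.
Intersections between consecutive envelope lines give the roots: for adjacent envelope indices i < j the intersection is x = (a_i − a_j) / (j − i). Reading off the sorted break points: {-1, 2, 8}.
Verification: at each break x_0, at least two indices attain the minimum of min_i(a_i + i · x_0).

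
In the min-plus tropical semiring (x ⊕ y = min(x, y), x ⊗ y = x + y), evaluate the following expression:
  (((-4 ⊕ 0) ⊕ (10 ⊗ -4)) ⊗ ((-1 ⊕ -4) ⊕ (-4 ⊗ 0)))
(((-4 ⊕ 0) ⊕ (10 ⊗ -4)) ⊗ ((-1 ⊕ -4) ⊕ (-4 ⊗ 0))) = -8

Expand innermost to outermost. Recall ⊕ takes the minimum of its arguments and ⊗ takes their sum. Working out the expression (((-4 ⊕ 0) ⊕ (10 ⊗ -4)) ⊗ ((-1 ⊕ -4) ⊕ (-4 ⊗ 0))) gives -8.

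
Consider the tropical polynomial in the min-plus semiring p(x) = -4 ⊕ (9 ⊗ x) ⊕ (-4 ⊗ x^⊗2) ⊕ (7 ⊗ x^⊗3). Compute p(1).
p(1) = -4

A tropical monomial a ⊗ x^⊗i evaluates to a + i · x. Evaluating each term at x = 1:
  Term 0 contributes -4 + 0 · 1 = -4
  Term 1 contributes 9 + 1 · 1 = 10
  Term 2 contributes -4 + 2 · 1 = -2
  Term 3 contributes 7 + 3 · 1 = 10
p(1) = ⊕ of these = min[-4, 10, -2, 10] = -4.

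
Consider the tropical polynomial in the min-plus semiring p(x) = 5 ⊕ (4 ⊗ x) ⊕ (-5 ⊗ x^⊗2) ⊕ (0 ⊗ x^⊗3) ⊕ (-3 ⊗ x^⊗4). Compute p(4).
p(4) = 3

A tropical monomial a ⊗ x^⊗i evaluates to a + i · x. Evaluating each term at x = 4:
  Term 0 contributes 5 + 0 · 4 = 5
  Term 1 contributes 4 + 1 · 4 = 8
  Term 2 contributes -5 + 2 · 4 = 3
  Term 3 contributes 0 + 3 · 4 = 12
  Term 4 contributes -3 + 4 · 4 = 13
p(4) = ⊕ of these = min[5, 8, 3, 12, 13] = 3.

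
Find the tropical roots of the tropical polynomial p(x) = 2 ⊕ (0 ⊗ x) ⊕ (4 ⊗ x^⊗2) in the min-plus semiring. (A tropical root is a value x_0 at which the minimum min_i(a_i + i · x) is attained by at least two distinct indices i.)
Roots: {-4, 2}

Each tropical root is a break point of the lower envelope of the lines y = a_i + i · x (there are 3 lines, with slopes 0, 1, ..., 2). Only the lines that attain the minimum somewhere contribute to roots; other lines are dominated. Here the surviving (envelope) indices are i = 2, i = 1, i = 0.
Intersections between consecutive envelope lines give the roots: for adjacent envelope indices i < j the intersection is x = (a_i − a_j) / (j − i). Reading off the sorted break points: {-4, 2}.
Verification: at each break x_0, at least two indices attain the minimum of min_i(a_i + i · x_0).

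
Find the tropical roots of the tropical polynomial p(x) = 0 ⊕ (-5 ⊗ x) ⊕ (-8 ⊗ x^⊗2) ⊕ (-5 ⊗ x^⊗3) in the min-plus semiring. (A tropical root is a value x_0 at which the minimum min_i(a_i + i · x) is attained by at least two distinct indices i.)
Roots: {-3, 3, 5}

Each tropical root is a break point of the lower envelope of the lines y = a_i + i · x (there are 4 lines, with slopes 0, 1, ..., 3). Only the lines that attain the minimum somewhere contribute to roots; other lines are dominated. Here the surviving (envelope) indices are i = 3, i = 2, i = 1, i = 0.
Intersections between consecutive envelope lines give the roots: for adjacent envelope indices i < j the intersection is x = (a_i − a_j) / (j − i). Reading off the sorted break points: {-3, 3, 5}.
Verification: at each break x_0, at least two indices attain the minimum of min_i(a_i + i · x_0).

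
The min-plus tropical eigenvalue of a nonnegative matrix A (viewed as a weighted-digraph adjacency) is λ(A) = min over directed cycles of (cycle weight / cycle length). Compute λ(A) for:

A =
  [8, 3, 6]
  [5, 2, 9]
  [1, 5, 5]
λ(A) = 2

Enumerate directed cycles and compute their means (weight / length). Sample:
  cycle 0 → 0: weight = 8, length = 1, mean = 8/1 ≈ 8.000
  cycle 1 → 1: weight = 2, length = 1, mean = 2/1 ≈ 2.000
  cycle 2 → 2: weight = 5, length = 1, mean = 5/1 ≈ 5.000
  cycle 0 → 1 → 0: weight = 8, length = 2, mean = 8/2 ≈ 4.000
  cycle 0 → 2 → 0: weight = 7, length = 2, mean = 7/2 ≈ 3.500
  cycle 1 → 0 → 1: weight = 8, length = 2, mean = 8/2 ≈ 4.000
Minimum mean = 2.000, attained e.g. along the cycle 1 → 1 with weight 2 and length 1. So λ(A) = 2/1 = 2.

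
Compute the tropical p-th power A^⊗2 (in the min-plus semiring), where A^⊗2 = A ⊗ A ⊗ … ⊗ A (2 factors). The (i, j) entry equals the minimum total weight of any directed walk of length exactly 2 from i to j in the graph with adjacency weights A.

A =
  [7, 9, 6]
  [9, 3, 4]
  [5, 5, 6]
A^⊗2 =
  [11, 11, 12]
  [9, 6, 7]
  [11, 8, 9]

Each entry (A^⊗2)_ij equals the minimum over all length-2 walks i = v_0 → v_1 → … → v_2 = j of Σ_t A[v_t][v_{t+1}]. For example, for (i, j) = (0, 2) we minimise over 3 possible intermediate vertex sequences; the minimum is 12, attained along the walk 0 → 2 → 2.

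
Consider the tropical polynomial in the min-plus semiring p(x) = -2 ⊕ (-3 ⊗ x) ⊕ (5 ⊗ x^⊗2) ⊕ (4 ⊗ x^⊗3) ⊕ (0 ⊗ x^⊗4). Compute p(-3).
p(-3) = -12

A tropical monomial a ⊗ x^⊗i evaluates to a + i · x. Evaluating each term at x = -3:
  Term 0 contributes -2 + 0 · -3 = -2
  Term 1 contributes -3 + 1 · -3 = -6
  Term 2 contributes 5 + 2 · -3 = -1
  Term 3 contributes 4 + 3 · -3 = -5
  Term 4 contributes 0 + 4 · -3 = -12
p(-3) = ⊕ of these = min[-2, -6, -1, -5, -12] = -12.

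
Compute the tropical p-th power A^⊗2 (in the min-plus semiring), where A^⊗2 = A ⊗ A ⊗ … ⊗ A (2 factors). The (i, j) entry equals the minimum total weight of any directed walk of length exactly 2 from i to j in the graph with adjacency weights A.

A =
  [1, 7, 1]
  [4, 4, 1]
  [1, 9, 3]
A^⊗2 =
  [2, 8, 2]
  [2, 8, 4]
  [2, 8, 2]

Each entry (A^⊗2)_ij equals the minimum over all length-2 walks i = v_0 → v_1 → … → v_2 = j of Σ_t A[v_t][v_{t+1}]. For example, for (i, j) = (0, 2) we minimise over 3 possible intermediate vertex sequences; the minimum is 2, attained along the walk 0 → 0 → 2.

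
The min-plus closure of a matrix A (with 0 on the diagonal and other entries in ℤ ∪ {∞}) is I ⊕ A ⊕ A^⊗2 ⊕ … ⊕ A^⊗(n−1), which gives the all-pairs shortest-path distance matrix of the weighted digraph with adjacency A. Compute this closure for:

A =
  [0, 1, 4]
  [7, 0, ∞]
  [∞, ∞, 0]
Closure =
  [0, 1, 4]
  [7, 0, 11]
  [∞, ∞, 0]

This is the Floyd-Warshall all-pairs shortest-path computation. For each intermediate vertex k = 0, 1, …, 2, update dist[i][j] ← min(dist[i][j], dist[i][k] + dist[k][j]). The final matrix gives, for each (i, j), the minimum total weight of any directed path from i to j (possibly empty when i = j).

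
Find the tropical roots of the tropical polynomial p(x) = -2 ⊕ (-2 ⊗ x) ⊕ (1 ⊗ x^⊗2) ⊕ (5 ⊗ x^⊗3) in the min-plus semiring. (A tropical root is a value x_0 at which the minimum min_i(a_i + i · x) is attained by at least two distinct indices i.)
Roots: {-4, -3, 0}

Each tropical root is a break point of the lower envelope of the lines y = a_i + i · x (there are 4 lines, with slopes 0, 1, ..., 3). Only the lines that attain the minimum somewhere contribute to roots; other lines are dominated. Here the surviving (envelope) indices are i = 3, i = 2, i = 1, i = 0.
Intersections between consecutive envelope lines give the roots: for adjacent envelope indices i < j the intersection is x = (a_i − a_j) / (j − i). Reading off the sorted break points: {-4, -3, 0}.
Verification: at each break x_0, at least two indices attain the minimum of min_i(a_i + i · x_0).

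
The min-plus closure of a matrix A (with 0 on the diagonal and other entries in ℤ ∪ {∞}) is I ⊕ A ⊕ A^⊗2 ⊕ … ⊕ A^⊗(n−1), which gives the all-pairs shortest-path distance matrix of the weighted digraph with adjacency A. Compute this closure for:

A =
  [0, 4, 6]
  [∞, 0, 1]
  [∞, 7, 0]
Closure =
  [0, 4, 5]
  [∞, 0, 1]
  [∞, 7, 0]

This is the Floyd-Warshall all-pairs shortest-path computation. For each intermediate vertex k = 0, 1, …, 2, update dist[i][j] ← min(dist[i][j], dist[i][k] + dist[k][j]). The final matrix gives, for each (i, j), the minimum total weight of any directed path from i to j (possibly empty when i = j).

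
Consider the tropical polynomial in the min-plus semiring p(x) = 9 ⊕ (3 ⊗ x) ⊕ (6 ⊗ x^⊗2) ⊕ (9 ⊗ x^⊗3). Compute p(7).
p(7) = 9

A tropical monomial a ⊗ x^⊗i evaluates to a + i · x. Evaluating each term at x = 7:
  Term 0 contributes 9 + 0 · 7 = 9
  Term 1 contributes 3 + 1 · 7 = 10
  Term 2 contributes 6 + 2 · 7 = 20
  Term 3 contributes 9 + 3 · 7 = 30
p(7) = ⊕ of these = min[9, 10, 20, 30] = 9.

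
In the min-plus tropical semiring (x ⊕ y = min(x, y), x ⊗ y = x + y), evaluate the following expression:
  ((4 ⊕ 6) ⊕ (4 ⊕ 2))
((4 ⊕ 6) ⊕ (4 ⊕ 2)) = 2

Expand innermost to outermost. Recall ⊕ takes the minimum of its arguments and ⊗ takes their sum. Working out the expression ((4 ⊕ 6) ⊕ (4 ⊕ 2)) gives 2.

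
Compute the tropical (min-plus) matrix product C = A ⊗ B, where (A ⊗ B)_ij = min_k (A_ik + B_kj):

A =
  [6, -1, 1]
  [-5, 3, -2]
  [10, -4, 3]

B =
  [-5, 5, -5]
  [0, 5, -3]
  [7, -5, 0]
A ⊗ B =
  [-1, -4, -4]
  [-10, -7, -10]
  [-4, -2, -7]

Apply the min-plus product entry-by-entry:
  C[0][0] = min over k of (A[0][0] + B[0][0] = 6 + -5 = 1, A[0][1] + B[1][0] = -1 + 0 = -1, A[0][2] + B[2][0] = 1 + 7 = 8) = -1 (attained at k = 1)
  C[0][1] = min over k of (A[0][0] + B[0][1] = 6 + 5 = 11, A[0][1] + B[1][1] = -1 + 5 = 4, A[0][2] + B[2][1] = 1 + -5 = -4) = -4 (attained at k = 2)
  C[0][2] = min over k of (A[0][0] + B[0][2] = 6 + -5 = 1, A[0][1] + B[1][2] = -1 + -3 = -4, A[0][2] + B[2][2] = 1 + 0 = 1) = -4 (attained at k = 1)
  C[1][0] = min over k of (A[1][0] + B[0][0] = -5 + -5 = -10, A[1][1] + B[1][0] = 3 + 0 = 3, A[1][2] + B[2][0] = -2 + 7 = 5) = -10 (attained at k = 0)
  C[1][1] = min over k of (A[1][0] + B[0][1] = -5 + 5 = 0, A[1][1] + B[1][1] = 3 + 5 = 8, A[1][2] + B[2][1] = -2 + -5 = -7) = -7 (attained at k = 2)
  C[1][2] = min over k of (A[1][0] + B[0][2] = -5 + -5 = -10, A[1][1] + B[1][2] = 3 + -3 = 0, A[1][2] + B[2][2] = -2 + 0 = -2) = -10 (attained at k = 0)
  C[2][0] = min over k of (A[2][0] + B[0][0] = 10 + -5 = 5, A[2][1] + B[1][0] = -4 + 0 = -4, A[2][2] + B[2][0] = 3 + 7 = 10) = -4 (attained at k = 1)
  C[2][1] = min over k of (A[2][0] + B[0][1] = 10 + 5 = 15, A[2][1] + B[1][1] = -4 + 5 = 1, A[2][2] + B[2][1] = 3 + -5 = -2) = -2 (attained at k = 2)
  C[2][2] = min over k of (A[2][0] + B[0][2] = 10 + -5 = 5, A[2][1] + B[1][2] = -4 + -3 = -7, A[2][2] + B[2][2] = 3 + 0 = 3) = -7 (attained at k = 1)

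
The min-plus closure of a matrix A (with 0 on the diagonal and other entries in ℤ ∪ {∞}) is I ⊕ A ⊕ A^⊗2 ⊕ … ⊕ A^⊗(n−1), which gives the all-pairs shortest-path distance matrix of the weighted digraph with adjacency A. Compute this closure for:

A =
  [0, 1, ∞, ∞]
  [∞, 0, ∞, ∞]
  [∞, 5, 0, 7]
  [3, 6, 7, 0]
Closure =
  [0, 1, ∞, ∞]
  [∞, 0, ∞, ∞]
  [10, 5, 0, 7]
  [3, 4, 7, 0]

This is the Floyd-Warshall all-pairs shortest-path computation. For each intermediate vertex k = 0, 1, …, 3, update dist[i][j] ← min(dist[i][j], dist[i][k] + dist[k][j]). The final matrix gives, for each (i, j), the minimum total weight of any directed path from i to j (possibly empty when i = j).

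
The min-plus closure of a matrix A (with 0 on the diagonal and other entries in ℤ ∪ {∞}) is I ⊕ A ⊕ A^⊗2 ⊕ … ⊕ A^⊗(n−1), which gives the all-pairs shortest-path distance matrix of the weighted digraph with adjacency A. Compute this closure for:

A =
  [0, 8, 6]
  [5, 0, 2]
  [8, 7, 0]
Closure =
  [0, 8, 6]
  [5, 0, 2]
  [8, 7, 0]

This is the Floyd-Warshall all-pairs shortest-path computation. For each intermediate vertex k = 0, 1, …, 2, update dist[i][j] ← min(dist[i][j], dist[i][k] + dist[k][j]). The final matrix gives, for each (i, j), the minimum total weight of any directed path from i to j (possibly empty when i = j).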